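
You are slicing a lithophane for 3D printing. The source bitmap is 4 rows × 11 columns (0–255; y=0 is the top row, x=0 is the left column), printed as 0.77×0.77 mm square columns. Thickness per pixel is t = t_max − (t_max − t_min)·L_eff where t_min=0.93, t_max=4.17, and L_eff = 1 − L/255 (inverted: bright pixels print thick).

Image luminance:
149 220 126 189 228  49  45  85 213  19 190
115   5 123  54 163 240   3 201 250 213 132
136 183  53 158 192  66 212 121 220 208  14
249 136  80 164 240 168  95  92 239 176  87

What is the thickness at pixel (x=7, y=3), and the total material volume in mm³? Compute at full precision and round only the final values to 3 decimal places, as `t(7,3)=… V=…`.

t(7,3)=2.099 V=71.729

span = t_max - t_min = 4.17 - 0.93 = 3.240
L(7,3) = 92, L_eff = 1 - 92/255 = 0.639216 (inverted)
t(7,3) = 4.17 - 3.240·0.639216 = 2.099
Σt over all 4·11 pixels = 257082/2125 ≈ 120.9797647
V = pitch²·Σt = 0.77²·257082/2125 = 71.729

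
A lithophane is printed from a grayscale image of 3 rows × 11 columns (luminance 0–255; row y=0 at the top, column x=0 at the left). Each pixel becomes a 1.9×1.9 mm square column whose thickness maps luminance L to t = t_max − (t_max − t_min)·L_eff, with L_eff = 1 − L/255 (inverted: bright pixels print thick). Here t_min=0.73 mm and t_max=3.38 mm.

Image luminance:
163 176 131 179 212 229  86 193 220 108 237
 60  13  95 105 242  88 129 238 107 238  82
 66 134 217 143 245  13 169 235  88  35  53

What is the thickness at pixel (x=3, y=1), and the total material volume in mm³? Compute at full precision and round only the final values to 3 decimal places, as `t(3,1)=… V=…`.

t(3,1)=1.821 V=264.377

span = t_max - t_min = 3.38 - 0.73 = 2.650
L(3,1) = 105, L_eff = 1 - 105/255 = 0.588235 (inverted)
t(3,1) = 3.38 - 2.650·0.588235 = 1.821
Σt over all 3·11 pixels = 93374/1275 ≈ 73.2345098
V = pitch²·Σt = 1.9²·93374/1275 = 264.377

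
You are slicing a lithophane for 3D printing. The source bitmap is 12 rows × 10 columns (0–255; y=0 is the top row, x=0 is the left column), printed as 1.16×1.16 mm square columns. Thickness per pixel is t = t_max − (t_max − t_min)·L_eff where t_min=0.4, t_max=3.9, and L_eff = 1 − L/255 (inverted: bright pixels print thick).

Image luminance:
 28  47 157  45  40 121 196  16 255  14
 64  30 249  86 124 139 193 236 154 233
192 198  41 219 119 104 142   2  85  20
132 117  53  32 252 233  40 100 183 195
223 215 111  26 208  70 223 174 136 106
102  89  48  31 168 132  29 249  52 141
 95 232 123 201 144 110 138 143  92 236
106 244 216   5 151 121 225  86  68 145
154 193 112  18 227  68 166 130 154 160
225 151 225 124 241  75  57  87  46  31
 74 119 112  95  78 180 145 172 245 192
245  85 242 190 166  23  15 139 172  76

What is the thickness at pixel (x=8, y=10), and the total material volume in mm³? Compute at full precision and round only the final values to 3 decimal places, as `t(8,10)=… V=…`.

t(8,10)=3.763 V=354.719

span = t_max - t_min = 3.9 - 0.4 = 3.500
L(8,10) = 245, L_eff = 1 - 245/255 = 0.039216 (inverted)
t(8,10) = 3.9 - 3.500·0.039216 = 3.763
Σt over all 12·10 pixels = 134443/510 ≈ 263.6137255
V = pitch²·Σt = 1.16²·134443/510 = 354.719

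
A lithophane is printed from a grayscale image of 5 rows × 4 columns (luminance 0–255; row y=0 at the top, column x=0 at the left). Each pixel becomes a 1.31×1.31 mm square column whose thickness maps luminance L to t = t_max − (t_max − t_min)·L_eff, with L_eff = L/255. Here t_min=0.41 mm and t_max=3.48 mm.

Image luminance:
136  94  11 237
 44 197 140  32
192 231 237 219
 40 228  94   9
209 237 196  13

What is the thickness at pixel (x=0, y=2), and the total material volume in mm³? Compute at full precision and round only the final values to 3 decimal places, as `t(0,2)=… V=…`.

span = t_max - t_min = 3.48 - 0.41 = 3.070
L(0,2) = 192, L_eff = 192/255 = 0.752941
t(0,2) = 3.48 - 3.070·0.752941 = 1.168
Σt over all 5·4 pixels = 76369/2125 ≈ 35.9383529
V = pitch²·Σt = 1.31²·76369/2125 = 61.674

t(0,2)=1.168 V=61.674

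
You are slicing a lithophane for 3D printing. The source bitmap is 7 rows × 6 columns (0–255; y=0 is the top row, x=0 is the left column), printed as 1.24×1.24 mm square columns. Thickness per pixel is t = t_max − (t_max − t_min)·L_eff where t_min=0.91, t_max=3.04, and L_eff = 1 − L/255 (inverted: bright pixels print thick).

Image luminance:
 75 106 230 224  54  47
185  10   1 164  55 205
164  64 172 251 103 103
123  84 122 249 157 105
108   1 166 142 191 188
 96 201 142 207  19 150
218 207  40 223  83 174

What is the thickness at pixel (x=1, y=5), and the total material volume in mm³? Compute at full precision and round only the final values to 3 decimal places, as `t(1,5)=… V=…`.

span = t_max - t_min = 3.04 - 0.91 = 2.130
L(1,5) = 201, L_eff = 1 - 201/255 = 0.211765 (inverted)
t(1,5) = 3.04 - 2.130·0.211765 = 2.589
Σt over all 7·6 pixels = 723109/8500 ≈ 85.0716471
V = pitch²·Σt = 1.24²·723109/8500 = 130.806

t(1,5)=2.589 V=130.806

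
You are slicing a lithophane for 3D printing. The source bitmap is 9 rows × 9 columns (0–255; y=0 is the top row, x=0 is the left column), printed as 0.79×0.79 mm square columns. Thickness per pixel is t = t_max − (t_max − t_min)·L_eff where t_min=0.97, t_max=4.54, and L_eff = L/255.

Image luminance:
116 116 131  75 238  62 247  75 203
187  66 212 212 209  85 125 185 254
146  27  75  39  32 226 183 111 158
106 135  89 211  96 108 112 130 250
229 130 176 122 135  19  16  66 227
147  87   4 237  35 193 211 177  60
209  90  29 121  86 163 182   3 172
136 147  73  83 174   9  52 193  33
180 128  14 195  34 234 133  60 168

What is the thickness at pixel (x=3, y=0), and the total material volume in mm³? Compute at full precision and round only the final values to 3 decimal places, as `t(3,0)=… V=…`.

t(3,0)=3.490 V=138.603

span = t_max - t_min = 4.54 - 0.97 = 3.570
L(3,0) = 75, L_eff = 75/255 = 0.294118
t(3,0) = 4.54 - 3.570·0.294118 = 3.490
Σt over all 9·9 pixels = 222.084
V = pitch²·Σt = 0.79²·222.084 = 138.603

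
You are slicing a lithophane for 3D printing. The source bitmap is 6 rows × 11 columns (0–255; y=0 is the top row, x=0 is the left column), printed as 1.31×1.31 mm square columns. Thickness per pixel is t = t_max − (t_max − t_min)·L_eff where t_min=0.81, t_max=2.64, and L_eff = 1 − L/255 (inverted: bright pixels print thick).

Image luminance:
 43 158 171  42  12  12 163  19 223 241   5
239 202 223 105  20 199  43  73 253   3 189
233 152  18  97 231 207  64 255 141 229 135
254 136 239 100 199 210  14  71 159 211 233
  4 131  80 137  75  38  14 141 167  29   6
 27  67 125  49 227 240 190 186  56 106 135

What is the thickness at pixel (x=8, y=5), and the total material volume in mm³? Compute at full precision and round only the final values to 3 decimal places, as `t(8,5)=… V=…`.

t(8,5)=1.212 V=195.883

span = t_max - t_min = 2.64 - 0.81 = 1.830
L(8,5) = 56, L_eff = 1 - 56/255 = 0.780392 (inverted)
t(8,5) = 2.64 - 1.830·0.780392 = 1.212
Σt over all 6·11 pixels = 485113/4250 ≈ 114.1442353
V = pitch²·Σt = 1.31²·485113/4250 = 195.883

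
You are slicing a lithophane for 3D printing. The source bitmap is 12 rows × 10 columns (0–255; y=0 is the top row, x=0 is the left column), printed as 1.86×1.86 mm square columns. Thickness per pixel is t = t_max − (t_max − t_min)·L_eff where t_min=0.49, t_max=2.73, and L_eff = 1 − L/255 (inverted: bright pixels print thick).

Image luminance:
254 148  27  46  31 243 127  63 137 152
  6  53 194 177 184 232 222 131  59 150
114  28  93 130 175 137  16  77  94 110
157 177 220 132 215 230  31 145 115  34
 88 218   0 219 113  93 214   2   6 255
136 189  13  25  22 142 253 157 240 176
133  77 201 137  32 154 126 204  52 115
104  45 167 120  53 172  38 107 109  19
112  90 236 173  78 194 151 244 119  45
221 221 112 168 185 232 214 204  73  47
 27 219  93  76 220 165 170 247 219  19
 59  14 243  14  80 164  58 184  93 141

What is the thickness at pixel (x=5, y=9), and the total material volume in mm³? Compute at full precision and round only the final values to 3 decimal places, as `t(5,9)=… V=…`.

span = t_max - t_min = 2.73 - 0.49 = 2.240
L(5,9) = 232, L_eff = 1 - 232/255 = 0.090196 (inverted)
t(5,9) = 2.73 - 2.240·0.090196 = 2.528
Σt over all 12·10 pixels = 1238146/6375 ≈ 194.2189804
V = pitch²·Σt = 1.86²·1238146/6375 = 671.920

t(5,9)=2.528 V=671.920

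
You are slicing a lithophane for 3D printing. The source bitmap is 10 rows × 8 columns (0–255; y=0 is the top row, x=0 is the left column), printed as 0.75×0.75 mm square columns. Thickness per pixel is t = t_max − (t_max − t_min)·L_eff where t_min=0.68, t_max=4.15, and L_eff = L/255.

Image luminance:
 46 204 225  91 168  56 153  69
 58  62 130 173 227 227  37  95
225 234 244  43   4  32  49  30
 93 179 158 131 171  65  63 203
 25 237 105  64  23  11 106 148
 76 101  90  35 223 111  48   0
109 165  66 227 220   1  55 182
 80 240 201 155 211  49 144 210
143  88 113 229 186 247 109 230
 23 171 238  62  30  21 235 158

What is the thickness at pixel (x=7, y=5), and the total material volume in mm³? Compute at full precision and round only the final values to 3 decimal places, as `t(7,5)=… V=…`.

t(7,5)=4.150 V=110.619

span = t_max - t_min = 4.15 - 0.68 = 3.470
L(7,5) = 0, L_eff = 0/255 = 0.000000
t(7,5) = 4.15 - 3.470·0.000000 = 4.150
Σt over all 10·8 pixels = 2507369/12750 ≈ 196.6563922
V = pitch²·Σt = 0.75²·2507369/12750 = 110.619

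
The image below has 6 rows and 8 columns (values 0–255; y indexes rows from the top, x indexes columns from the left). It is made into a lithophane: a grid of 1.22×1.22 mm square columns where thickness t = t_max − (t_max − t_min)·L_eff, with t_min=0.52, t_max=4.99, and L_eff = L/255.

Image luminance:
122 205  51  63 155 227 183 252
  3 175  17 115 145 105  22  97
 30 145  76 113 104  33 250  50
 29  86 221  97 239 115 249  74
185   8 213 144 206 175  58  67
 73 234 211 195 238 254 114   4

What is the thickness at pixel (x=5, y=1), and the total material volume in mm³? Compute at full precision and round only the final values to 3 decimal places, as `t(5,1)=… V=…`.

span = t_max - t_min = 4.99 - 0.52 = 4.470
L(5,1) = 105, L_eff = 105/255 = 0.411765
t(5,1) = 4.99 - 4.470·0.411765 = 3.149
Σt over all 6·8 pixels = 1108097/8500 ≈ 130.3643529
V = pitch²·Σt = 1.22²·1108097/8500 = 194.034

t(5,1)=3.149 V=194.034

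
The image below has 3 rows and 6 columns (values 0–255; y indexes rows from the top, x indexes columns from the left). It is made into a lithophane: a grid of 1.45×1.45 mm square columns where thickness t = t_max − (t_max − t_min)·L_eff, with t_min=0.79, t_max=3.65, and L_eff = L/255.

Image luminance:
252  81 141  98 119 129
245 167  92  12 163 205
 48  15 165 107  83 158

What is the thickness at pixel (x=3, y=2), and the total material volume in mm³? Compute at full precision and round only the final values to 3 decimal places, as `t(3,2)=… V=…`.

t(3,2)=2.450 V=84.370

span = t_max - t_min = 3.65 - 0.79 = 2.860
L(3,2) = 107, L_eff = 107/255 = 0.419608
t(3,2) = 3.65 - 2.860·0.419608 = 2.450
Σt over all 3·6 pixels = 34109/850 ≈ 40.1282353
V = pitch²·Σt = 1.45²·34109/850 = 84.370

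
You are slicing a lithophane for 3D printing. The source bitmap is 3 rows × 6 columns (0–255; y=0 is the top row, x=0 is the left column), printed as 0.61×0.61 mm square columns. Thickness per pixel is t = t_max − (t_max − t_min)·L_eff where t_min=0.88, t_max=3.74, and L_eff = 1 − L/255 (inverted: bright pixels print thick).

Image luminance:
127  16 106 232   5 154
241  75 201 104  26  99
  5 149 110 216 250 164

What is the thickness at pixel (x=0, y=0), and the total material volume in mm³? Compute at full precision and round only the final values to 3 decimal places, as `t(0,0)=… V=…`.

t(0,0)=2.304 V=15.409

span = t_max - t_min = 3.74 - 0.88 = 2.860
L(0,0) = 127, L_eff = 1 - 127/255 = 0.501961 (inverted)
t(0,0) = 3.74 - 2.860·0.501961 = 2.304
Σt over all 3·6 pixels = 704/17 ≈ 41.4117647
V = pitch²·Σt = 0.61²·704/17 = 15.409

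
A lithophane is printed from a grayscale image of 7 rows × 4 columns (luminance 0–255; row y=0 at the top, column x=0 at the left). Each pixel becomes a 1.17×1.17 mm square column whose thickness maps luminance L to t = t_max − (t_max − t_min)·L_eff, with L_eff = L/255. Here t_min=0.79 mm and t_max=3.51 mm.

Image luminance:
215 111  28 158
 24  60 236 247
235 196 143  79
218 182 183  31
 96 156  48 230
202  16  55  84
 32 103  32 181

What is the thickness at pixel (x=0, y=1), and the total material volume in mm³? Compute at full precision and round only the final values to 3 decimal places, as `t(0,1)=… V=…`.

t(0,1)=3.254 V=82.247

span = t_max - t_min = 3.51 - 0.79 = 2.720
L(0,1) = 24, L_eff = 24/255 = 0.094118
t(0,1) = 3.51 - 2.720·0.094118 = 3.254
Σt over all 7·4 pixels = 22531/375 ≈ 60.0826667
V = pitch²·Σt = 1.17²·22531/375 = 82.247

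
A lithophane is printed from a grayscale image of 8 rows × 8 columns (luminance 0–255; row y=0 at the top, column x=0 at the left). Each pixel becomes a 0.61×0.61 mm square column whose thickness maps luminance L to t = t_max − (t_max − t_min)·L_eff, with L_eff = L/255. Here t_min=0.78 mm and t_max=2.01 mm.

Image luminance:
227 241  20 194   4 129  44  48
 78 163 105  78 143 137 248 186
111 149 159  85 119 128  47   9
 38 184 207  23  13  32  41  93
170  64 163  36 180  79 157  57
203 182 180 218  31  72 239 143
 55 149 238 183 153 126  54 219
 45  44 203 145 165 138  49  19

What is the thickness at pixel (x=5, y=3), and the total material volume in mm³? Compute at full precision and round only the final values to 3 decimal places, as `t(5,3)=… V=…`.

span = t_max - t_min = 2.01 - 0.78 = 1.230
L(5,3) = 32, L_eff = 32/255 = 0.125490
t(5,3) = 2.01 - 1.230·0.125490 = 1.856
Σt over all 8·8 pixels = 390059/4250 ≈ 91.7785882
V = pitch²·Σt = 0.61²·390059/4250 = 34.151

t(5,3)=1.856 V=34.151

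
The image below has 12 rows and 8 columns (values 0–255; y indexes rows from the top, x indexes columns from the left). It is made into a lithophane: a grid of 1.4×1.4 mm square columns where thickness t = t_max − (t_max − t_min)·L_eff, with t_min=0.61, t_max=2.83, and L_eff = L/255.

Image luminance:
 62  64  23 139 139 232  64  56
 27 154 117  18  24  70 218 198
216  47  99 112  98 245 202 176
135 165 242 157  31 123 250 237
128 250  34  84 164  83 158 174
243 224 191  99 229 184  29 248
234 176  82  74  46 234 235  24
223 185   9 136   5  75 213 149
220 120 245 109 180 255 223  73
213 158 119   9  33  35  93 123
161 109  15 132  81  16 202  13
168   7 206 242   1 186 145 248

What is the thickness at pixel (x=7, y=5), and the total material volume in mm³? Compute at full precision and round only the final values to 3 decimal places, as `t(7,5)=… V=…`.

span = t_max - t_min = 2.83 - 0.61 = 2.220
L(7,5) = 248, L_eff = 248/255 = 0.972549
t(7,5) = 2.83 - 2.220·0.972549 = 0.671
Σt over all 12·8 pixels = 338633/2125 ≈ 159.3567059
V = pitch²·Σt = 1.4²·338633/2125 = 312.339

t(7,5)=0.671 V=312.339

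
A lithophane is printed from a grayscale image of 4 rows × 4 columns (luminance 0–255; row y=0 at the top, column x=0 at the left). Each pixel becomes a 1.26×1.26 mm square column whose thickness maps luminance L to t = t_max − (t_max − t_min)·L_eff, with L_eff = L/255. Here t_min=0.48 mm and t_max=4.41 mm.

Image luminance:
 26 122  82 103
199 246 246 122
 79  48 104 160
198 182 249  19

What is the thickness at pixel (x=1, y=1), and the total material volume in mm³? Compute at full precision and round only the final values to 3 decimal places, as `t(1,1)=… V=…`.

t(1,1)=0.619 V=58.559

span = t_max - t_min = 4.41 - 0.48 = 3.930
L(1,1) = 246, L_eff = 246/255 = 0.964706
t(1,1) = 4.41 - 3.930·0.964706 = 0.619
Σt over all 4·4 pixels = 12541/340 ≈ 36.8852941
V = pitch²·Σt = 1.26²·12541/340 = 58.559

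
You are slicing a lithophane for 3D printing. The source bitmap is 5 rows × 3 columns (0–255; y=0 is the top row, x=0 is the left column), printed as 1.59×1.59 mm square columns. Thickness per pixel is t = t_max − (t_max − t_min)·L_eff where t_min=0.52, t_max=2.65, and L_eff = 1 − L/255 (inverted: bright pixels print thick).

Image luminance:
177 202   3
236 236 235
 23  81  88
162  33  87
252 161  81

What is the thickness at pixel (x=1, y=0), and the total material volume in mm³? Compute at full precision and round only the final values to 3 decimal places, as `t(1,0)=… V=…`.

t(1,0)=2.207 V=63.157

span = t_max - t_min = 2.65 - 0.52 = 2.130
L(1,0) = 202, L_eff = 1 - 202/255 = 0.207843 (inverted)
t(1,0) = 2.65 - 2.130·0.207843 = 2.207
Σt over all 5·3 pixels = 24.982
V = pitch²·Σt = 1.59²·24.982 = 63.157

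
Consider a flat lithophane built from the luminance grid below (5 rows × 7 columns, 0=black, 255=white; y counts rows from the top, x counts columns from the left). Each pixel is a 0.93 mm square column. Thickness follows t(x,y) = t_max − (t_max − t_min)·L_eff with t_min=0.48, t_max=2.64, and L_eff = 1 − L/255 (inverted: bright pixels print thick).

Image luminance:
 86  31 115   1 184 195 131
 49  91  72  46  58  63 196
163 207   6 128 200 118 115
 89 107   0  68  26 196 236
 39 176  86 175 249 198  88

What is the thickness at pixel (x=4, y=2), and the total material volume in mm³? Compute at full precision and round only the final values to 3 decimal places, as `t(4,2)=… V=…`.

span = t_max - t_min = 2.64 - 0.48 = 2.160
L(4,2) = 200, L_eff = 1 - 200/255 = 0.215686 (inverted)
t(4,2) = 2.64 - 2.160·0.215686 = 2.174
Σt over all 5·7 pixels = 107484/2125 ≈ 50.5807059
V = pitch²·Σt = 0.93²·107484/2125 = 43.747

t(4,2)=2.174 V=43.747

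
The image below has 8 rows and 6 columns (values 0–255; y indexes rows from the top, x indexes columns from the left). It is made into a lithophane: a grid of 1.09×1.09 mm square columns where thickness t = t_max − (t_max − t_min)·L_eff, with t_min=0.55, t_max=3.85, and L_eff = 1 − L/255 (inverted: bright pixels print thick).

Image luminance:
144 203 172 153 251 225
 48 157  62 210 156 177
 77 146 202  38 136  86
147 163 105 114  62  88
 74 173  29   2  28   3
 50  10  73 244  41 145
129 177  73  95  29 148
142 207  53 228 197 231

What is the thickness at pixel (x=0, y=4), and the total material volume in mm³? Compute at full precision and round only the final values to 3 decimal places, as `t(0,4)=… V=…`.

t(0,4)=1.508 V=122.127

span = t_max - t_min = 3.85 - 0.55 = 3.300
L(0,4) = 74, L_eff = 1 - 74/255 = 0.709804 (inverted)
t(0,4) = 3.85 - 3.300·0.709804 = 1.508
Σt over all 8·6 pixels = 87373/850 ≈ 102.7917647
V = pitch²·Σt = 1.09²·87373/850 = 122.127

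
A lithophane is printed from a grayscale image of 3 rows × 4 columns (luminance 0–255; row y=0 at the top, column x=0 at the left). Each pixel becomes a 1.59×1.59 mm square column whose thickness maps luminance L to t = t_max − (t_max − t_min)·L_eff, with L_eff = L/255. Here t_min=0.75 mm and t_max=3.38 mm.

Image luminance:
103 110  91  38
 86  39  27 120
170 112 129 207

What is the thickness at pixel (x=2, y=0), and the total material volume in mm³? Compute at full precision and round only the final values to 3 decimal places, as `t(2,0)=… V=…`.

span = t_max - t_min = 3.38 - 0.75 = 2.630
L(2,0) = 91, L_eff = 91/255 = 0.356863
t(2,0) = 3.38 - 2.630·0.356863 = 2.441
Σt over all 3·4 pixels = 177566/6375 ≈ 27.8534902
V = pitch²·Σt = 1.59²·177566/6375 = 70.416

t(2,0)=2.441 V=70.416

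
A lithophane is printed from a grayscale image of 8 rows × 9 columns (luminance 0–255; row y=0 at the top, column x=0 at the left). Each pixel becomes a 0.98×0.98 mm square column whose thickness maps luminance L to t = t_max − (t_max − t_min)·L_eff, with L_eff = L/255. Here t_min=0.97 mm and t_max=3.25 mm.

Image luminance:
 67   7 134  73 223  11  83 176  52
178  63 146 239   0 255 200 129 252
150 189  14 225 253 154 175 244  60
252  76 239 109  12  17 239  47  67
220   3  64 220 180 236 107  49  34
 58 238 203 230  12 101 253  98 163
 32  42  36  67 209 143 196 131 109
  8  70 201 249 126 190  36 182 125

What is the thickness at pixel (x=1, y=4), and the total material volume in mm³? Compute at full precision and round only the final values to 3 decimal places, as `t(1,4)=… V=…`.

span = t_max - t_min = 3.25 - 0.97 = 2.280
L(1,4) = 3, L_eff = 3/255 = 0.011765
t(1,4) = 3.25 - 2.280·0.011765 = 3.223
Σt over all 8·9 pixels = 318061/2125 ≈ 149.6757647
V = pitch²·Σt = 0.98²·318061/2125 = 143.749

t(1,4)=3.223 V=143.749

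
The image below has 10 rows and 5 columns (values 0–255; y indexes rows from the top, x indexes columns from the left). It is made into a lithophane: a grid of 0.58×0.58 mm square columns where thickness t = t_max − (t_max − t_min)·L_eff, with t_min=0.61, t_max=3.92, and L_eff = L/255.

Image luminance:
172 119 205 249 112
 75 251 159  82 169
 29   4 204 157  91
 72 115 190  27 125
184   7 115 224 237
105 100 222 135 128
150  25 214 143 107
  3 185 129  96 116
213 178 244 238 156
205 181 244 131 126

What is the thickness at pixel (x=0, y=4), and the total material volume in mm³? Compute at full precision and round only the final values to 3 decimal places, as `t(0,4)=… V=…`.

t(0,4)=1.532 V=34.722

span = t_max - t_min = 3.92 - 0.61 = 3.310
L(0,4) = 184, L_eff = 184/255 = 0.721569
t(0,4) = 3.92 - 3.310·0.721569 = 1.532
Σt over all 10·5 pixels = 658003/6375 ≈ 103.2161569
V = pitch²·Σt = 0.58²·658003/6375 = 34.722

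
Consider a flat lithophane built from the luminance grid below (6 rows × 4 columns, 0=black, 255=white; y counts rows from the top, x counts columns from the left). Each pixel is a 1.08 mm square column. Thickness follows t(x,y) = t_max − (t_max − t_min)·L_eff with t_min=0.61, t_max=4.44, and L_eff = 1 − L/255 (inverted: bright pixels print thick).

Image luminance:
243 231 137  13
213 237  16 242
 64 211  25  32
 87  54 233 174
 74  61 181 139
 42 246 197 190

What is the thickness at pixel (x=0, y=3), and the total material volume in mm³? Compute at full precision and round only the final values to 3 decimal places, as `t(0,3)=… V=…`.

span = t_max - t_min = 4.44 - 0.61 = 3.830
L(0,3) = 87, L_eff = 1 - 87/255 = 0.658824 (inverted)
t(0,3) = 4.44 - 3.830·0.658824 = 1.917
Σt over all 6·4 pixels = 275551/4250 ≈ 64.8355294
V = pitch²·Σt = 1.08²·275551/4250 = 75.624

t(0,3)=1.917 V=75.624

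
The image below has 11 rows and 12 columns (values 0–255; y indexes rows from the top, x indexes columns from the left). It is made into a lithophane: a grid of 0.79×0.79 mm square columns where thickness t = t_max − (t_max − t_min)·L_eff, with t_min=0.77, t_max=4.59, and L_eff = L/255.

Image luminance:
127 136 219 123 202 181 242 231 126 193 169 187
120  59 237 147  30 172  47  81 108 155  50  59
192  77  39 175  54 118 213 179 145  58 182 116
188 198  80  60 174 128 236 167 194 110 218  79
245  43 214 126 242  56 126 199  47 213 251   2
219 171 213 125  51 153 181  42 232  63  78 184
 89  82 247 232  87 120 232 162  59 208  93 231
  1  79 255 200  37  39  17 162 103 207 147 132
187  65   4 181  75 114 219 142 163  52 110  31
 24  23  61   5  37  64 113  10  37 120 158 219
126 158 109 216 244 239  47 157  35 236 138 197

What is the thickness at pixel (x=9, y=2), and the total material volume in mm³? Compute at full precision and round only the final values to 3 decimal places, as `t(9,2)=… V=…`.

span = t_max - t_min = 4.59 - 0.77 = 3.820
L(9,2) = 58, L_eff = 58/255 = 0.227451
t(9,2) = 4.59 - 3.820·0.227451 = 3.721
Σt over all 11·12 pixels = 2182258/6375 ≈ 342.3149804
V = pitch²·Σt = 0.79²·2182258/6375 = 213.639

t(9,2)=3.721 V=213.639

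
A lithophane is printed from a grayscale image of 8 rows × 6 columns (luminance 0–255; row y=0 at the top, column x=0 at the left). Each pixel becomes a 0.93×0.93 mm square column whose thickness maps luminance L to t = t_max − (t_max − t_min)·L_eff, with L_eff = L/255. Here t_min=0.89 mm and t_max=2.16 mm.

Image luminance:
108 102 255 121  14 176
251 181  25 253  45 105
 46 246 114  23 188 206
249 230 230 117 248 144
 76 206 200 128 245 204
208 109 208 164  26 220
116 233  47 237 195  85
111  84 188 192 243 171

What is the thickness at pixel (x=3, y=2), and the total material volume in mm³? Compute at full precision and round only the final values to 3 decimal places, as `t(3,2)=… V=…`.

span = t_max - t_min = 2.16 - 0.89 = 1.270
L(3,2) = 23, L_eff = 23/255 = 0.090196
t(3,2) = 2.16 - 1.270·0.090196 = 2.045
Σt over all 8·6 pixels = 1682069/25500 ≈ 65.9634902
V = pitch²·Σt = 0.93²·1682069/25500 = 57.052

t(3,2)=2.045 V=57.052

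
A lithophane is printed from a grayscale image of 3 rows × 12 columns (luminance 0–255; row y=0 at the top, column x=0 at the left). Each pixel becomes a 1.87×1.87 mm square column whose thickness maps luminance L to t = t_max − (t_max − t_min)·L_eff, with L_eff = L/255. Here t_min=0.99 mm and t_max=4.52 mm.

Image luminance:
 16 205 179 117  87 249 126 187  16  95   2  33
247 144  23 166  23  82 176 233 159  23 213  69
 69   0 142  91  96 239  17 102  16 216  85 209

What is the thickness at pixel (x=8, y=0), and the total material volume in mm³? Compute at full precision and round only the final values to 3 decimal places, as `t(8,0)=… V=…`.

span = t_max - t_min = 4.52 - 0.99 = 3.530
L(8,0) = 16, L_eff = 16/255 = 0.062745
t(8,0) = 4.52 - 3.530·0.062745 = 4.299
Σt over all 3·12 pixels = 223642/2125 ≈ 105.2432941
V = pitch²·Σt = 1.87²·223642/2125 = 368.025

t(8,0)=4.299 V=368.025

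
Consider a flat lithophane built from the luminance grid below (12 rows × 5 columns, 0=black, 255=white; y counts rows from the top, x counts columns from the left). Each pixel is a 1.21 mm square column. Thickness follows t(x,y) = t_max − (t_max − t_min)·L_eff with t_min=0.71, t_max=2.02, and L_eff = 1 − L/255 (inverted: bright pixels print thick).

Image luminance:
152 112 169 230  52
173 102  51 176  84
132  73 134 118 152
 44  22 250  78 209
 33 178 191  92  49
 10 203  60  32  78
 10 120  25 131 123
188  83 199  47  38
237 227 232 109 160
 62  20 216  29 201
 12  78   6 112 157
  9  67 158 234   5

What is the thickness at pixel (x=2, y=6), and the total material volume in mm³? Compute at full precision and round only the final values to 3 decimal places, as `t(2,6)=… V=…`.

span = t_max - t_min = 2.02 - 0.71 = 1.310
L(2,6) = 25, L_eff = 1 - 25/255 = 0.901961 (inverted)
t(2,6) = 2.02 - 1.310·0.901961 = 0.838
Σt over all 12·5 pixels = 984227/12750 ≈ 77.1942745
V = pitch²·Σt = 1.21²·984227/12750 = 113.020

t(2,6)=0.838 V=113.020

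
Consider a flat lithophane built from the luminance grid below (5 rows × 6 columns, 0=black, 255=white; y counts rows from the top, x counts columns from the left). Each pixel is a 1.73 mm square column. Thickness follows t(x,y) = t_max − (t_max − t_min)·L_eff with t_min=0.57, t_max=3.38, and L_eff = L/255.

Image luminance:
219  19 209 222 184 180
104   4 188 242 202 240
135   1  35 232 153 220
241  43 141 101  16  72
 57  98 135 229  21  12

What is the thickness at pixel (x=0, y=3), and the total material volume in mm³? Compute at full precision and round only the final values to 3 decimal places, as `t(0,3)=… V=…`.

t(0,3)=0.724 V=173.042

span = t_max - t_min = 3.38 - 0.57 = 2.810
L(0,3) = 241, L_eff = 241/255 = 0.945098
t(0,3) = 3.38 - 2.810·0.945098 = 0.724
Σt over all 5·6 pixels = 294869/5100 ≈ 57.8174510
V = pitch²·Σt = 1.73²·294869/5100 = 173.042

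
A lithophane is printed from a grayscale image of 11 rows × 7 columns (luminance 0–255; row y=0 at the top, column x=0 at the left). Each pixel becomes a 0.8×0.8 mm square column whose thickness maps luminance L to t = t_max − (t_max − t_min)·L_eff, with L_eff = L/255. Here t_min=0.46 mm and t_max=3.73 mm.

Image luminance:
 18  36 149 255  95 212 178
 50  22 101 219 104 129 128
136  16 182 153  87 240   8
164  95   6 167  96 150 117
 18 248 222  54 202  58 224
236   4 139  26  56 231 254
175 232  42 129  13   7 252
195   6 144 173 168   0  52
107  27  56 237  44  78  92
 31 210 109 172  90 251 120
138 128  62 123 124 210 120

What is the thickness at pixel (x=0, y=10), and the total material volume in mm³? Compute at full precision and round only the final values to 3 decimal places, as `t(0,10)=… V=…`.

t(0,10)=1.960 V=106.652

span = t_max - t_min = 3.73 - 0.46 = 3.270
L(0,10) = 138, L_eff = 138/255 = 0.541176
t(0,10) = 3.73 - 3.270·0.541176 = 1.960
Σt over all 11·7 pixels = 1416467/8500 ≈ 166.6431765
V = pitch²·Σt = 0.8²·1416467/8500 = 106.652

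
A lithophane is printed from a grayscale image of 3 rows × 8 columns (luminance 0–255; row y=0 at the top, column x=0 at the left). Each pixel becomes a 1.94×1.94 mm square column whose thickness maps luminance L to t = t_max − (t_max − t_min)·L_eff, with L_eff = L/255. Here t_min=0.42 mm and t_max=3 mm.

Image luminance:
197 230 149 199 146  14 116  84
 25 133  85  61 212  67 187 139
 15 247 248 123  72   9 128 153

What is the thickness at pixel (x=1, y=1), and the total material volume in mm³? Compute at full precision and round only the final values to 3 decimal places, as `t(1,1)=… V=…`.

t(1,1)=1.654 V=155.258

span = t_max - t_min = 3 - 0.42 = 2.580
L(1,1) = 133, L_eff = 133/255 = 0.521569
t(1,1) = 3 - 2.580·0.521569 = 1.654
Σt over all 3·8 pixels = 175323/4250 ≈ 41.2524706
V = pitch²·Σt = 1.94²·175323/4250 = 155.258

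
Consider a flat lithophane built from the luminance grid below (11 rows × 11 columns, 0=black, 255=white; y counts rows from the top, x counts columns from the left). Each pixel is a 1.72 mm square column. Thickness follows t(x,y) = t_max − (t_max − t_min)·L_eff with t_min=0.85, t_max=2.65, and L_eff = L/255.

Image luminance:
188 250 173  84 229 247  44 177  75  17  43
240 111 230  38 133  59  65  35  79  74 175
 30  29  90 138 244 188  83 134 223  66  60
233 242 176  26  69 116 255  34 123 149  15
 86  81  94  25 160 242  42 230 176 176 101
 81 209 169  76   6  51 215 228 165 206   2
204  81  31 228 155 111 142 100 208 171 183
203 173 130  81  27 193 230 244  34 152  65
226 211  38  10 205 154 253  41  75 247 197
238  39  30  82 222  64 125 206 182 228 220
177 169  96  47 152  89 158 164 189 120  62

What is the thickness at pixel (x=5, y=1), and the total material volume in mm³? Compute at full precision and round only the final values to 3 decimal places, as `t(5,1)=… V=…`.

t(5,1)=2.234 V=610.894

span = t_max - t_min = 2.65 - 0.85 = 1.800
L(5,1) = 59, L_eff = 59/255 = 0.231373
t(5,1) = 2.65 - 1.800·0.231373 = 2.234
Σt over all 11·11 pixels = 351041/1700 ≈ 206.4947059
V = pitch²·Σt = 1.72²·351041/1700 = 610.894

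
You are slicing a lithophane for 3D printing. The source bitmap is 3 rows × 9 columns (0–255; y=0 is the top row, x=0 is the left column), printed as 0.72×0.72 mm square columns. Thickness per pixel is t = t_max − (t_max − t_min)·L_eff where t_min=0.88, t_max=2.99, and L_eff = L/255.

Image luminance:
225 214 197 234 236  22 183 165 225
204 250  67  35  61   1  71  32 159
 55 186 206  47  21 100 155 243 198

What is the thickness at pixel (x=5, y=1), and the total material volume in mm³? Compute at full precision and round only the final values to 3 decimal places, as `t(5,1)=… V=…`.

t(5,1)=2.982 V=25.585

span = t_max - t_min = 2.99 - 0.88 = 2.110
L(5,1) = 1, L_eff = 1/255 = 0.003922
t(5,1) = 2.99 - 2.110·0.003922 = 2.982
Σt over all 3·9 pixels = 419501/8500 ≈ 49.3530588
V = pitch²·Σt = 0.72²·419501/8500 = 25.585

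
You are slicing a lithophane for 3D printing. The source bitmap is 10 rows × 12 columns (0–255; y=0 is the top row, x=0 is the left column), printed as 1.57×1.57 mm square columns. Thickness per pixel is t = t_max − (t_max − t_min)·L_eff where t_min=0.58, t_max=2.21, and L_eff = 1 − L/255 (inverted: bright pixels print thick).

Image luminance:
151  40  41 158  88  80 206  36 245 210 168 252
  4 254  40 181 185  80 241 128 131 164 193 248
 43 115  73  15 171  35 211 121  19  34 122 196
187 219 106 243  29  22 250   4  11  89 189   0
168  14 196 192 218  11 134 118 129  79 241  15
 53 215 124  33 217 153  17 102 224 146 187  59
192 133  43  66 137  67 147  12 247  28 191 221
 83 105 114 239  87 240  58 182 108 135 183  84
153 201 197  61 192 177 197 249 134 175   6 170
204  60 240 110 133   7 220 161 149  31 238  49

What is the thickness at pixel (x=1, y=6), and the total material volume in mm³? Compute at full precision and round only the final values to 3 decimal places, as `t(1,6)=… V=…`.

t(1,6)=1.430 V=418.753

span = t_max - t_min = 2.21 - 0.58 = 1.630
L(1,6) = 133, L_eff = 1 - 133/255 = 0.478431 (inverted)
t(1,6) = 2.21 - 1.630·0.478431 = 1.430
Σt over all 10·12 pixels = 4332107/25500 ≈ 169.8865490
V = pitch²·Σt = 1.57²·4332107/25500 = 418.753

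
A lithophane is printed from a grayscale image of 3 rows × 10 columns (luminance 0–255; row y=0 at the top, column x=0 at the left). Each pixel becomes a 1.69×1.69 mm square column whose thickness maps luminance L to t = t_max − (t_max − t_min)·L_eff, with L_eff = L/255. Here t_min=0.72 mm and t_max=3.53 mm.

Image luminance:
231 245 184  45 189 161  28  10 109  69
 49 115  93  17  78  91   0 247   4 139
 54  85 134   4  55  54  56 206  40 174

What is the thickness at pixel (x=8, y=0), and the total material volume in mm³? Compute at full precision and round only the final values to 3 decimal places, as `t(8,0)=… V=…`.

t(8,0)=2.329 V=209.112

span = t_max - t_min = 3.53 - 0.72 = 2.810
L(8,0) = 109, L_eff = 109/255 = 0.427451
t(8,0) = 3.53 - 2.810·0.427451 = 2.329
Σt over all 3·10 pixels = 466751/6375 ≈ 73.2158431
V = pitch²·Σt = 1.69²·466751/6375 = 209.112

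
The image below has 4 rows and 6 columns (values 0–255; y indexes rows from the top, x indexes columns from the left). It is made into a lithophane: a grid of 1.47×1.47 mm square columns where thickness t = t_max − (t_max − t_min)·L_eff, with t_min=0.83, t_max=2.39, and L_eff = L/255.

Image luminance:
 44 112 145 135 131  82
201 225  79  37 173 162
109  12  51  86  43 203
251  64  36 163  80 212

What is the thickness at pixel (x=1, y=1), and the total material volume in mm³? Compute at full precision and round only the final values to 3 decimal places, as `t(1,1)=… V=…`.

t(1,1)=1.014 V=86.458

span = t_max - t_min = 2.39 - 0.83 = 1.560
L(1,1) = 225, L_eff = 225/255 = 0.882353
t(1,1) = 2.39 - 1.560·0.882353 = 1.014
Σt over all 4·6 pixels = 85022/2125 ≈ 40.0103529
V = pitch²·Σt = 1.47²·85022/2125 = 86.458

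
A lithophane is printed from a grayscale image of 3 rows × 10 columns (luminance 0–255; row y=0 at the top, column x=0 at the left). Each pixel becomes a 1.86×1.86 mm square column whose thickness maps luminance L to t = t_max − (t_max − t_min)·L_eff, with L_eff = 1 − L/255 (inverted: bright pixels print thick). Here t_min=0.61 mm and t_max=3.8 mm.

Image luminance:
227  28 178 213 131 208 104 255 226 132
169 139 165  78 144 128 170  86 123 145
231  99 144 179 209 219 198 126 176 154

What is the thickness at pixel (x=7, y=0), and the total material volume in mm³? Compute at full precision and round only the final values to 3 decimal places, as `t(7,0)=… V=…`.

t(7,0)=3.800 V=270.357

span = t_max - t_min = 3.8 - 0.61 = 3.190
L(7,0) = 255, L_eff = 1 - 255/255 = 0.000000 (inverted)
t(7,0) = 3.8 - 3.190·0.000000 = 3.800
Σt over all 3·10 pixels = 996373/12750 ≈ 78.1469020
V = pitch²·Σt = 1.86²·996373/12750 = 270.357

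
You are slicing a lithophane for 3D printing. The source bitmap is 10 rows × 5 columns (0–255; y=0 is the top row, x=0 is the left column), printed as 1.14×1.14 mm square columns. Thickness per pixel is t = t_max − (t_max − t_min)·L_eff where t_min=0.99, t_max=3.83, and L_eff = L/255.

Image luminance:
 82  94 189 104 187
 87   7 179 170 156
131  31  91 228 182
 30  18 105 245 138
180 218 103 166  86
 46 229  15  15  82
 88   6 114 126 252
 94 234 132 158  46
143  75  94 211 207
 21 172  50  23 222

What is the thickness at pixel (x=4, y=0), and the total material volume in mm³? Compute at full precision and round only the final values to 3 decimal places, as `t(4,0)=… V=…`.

t(4,0)=1.747 V=161.132

span = t_max - t_min = 3.83 - 0.99 = 2.840
L(4,0) = 187, L_eff = 187/255 = 0.733333
t(4,0) = 3.83 - 2.840·0.733333 = 1.747
Σt over all 10·5 pixels = 1580821/12750 ≈ 123.9859608
V = pitch²·Σt = 1.14²·1580821/12750 = 161.132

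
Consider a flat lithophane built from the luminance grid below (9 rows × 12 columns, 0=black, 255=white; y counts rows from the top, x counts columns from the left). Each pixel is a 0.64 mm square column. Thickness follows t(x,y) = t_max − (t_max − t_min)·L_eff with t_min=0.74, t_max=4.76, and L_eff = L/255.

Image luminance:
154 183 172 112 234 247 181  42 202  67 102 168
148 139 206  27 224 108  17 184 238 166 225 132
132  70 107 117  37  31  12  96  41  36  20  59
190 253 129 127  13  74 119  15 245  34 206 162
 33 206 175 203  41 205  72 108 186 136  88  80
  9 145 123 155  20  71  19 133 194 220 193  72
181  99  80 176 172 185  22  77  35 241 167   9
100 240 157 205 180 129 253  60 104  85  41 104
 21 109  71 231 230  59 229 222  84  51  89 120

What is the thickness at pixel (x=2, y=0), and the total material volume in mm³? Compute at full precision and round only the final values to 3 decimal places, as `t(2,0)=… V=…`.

t(2,0)=2.048 V=123.343

span = t_max - t_min = 4.76 - 0.74 = 4.020
L(2,0) = 172, L_eff = 172/255 = 0.674510
t(2,0) = 4.76 - 4.020·0.674510 = 2.048
Σt over all 9·12 pixels = 639902/2125 ≈ 301.1303529
V = pitch²·Σt = 0.64²·639902/2125 = 123.343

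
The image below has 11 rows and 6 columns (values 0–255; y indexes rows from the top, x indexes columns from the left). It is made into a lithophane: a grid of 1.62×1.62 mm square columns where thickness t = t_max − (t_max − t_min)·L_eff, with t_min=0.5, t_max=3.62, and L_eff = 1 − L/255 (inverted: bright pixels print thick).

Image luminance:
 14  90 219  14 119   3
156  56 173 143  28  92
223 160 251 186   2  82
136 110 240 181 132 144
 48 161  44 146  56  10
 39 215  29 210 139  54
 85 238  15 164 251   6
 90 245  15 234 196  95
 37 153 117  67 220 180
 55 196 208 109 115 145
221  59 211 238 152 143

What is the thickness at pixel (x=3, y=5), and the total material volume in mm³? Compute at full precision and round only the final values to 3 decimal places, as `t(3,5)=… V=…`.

t(3,5)=3.069 V=355.208

span = t_max - t_min = 3.62 - 0.5 = 3.120
L(3,5) = 210, L_eff = 1 - 210/255 = 0.176471 (inverted)
t(3,5) = 3.62 - 3.120·0.176471 = 3.069
Σt over all 11·6 pixels = 57523/425 ≈ 135.3482353
V = pitch²·Σt = 1.62²·57523/425 = 355.208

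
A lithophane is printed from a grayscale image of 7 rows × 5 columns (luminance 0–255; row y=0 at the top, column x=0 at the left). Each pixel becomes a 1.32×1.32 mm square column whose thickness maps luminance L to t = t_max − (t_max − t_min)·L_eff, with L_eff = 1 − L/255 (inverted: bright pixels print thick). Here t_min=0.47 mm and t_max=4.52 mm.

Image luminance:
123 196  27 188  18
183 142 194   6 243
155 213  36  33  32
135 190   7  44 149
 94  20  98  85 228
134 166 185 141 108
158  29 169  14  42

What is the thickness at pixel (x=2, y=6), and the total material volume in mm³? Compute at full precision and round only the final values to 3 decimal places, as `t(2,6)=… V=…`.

span = t_max - t_min = 4.52 - 0.47 = 4.050
L(2,6) = 169, L_eff = 1 - 169/255 = 0.337255 (inverted)
t(2,6) = 4.52 - 4.050·0.337255 = 3.154
Σt over all 7·5 pixels = 6778/85 ≈ 79.7411765
V = pitch²·Σt = 1.32²·6778/85 = 138.941

t(2,6)=3.154 V=138.941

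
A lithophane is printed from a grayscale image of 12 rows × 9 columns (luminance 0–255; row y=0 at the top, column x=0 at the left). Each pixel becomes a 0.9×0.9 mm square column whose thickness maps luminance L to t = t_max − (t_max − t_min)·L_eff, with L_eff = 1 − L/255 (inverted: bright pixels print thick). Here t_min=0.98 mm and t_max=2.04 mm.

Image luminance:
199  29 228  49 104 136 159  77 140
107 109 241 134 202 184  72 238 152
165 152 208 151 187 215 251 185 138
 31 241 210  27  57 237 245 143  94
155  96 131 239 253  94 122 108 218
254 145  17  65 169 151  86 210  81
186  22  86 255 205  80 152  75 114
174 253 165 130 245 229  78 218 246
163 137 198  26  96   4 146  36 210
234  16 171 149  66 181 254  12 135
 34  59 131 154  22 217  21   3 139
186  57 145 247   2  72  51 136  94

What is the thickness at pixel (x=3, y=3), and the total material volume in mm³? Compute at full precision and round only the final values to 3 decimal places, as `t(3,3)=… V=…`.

t(3,3)=1.092 V=136.263

span = t_max - t_min = 2.04 - 0.98 = 1.060
L(3,3) = 27, L_eff = 1 - 27/255 = 0.894118 (inverted)
t(3,3) = 2.04 - 1.060·0.894118 = 1.092
Σt over all 12·9 pixels = 1072442/6375 ≈ 168.2261961
V = pitch²·Σt = 0.9²·1072442/6375 = 136.263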